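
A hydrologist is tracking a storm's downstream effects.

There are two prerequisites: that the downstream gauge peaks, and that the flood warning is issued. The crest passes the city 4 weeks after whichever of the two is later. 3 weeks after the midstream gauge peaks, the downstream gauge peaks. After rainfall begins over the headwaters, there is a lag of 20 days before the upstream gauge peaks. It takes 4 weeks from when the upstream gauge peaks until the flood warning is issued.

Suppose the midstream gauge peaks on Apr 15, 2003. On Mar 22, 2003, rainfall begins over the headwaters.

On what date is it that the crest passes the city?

The midstream gauge peaks: Apr 15, 2003.
The downstream gauge peaks: Apr 15, 2003 + 3 weeks = May 6, 2003.
Rainfall begins over the headwaters: Mar 22, 2003.
The upstream gauge peaks: Mar 22, 2003 + 20 days = Apr 11, 2003.
The flood warning is issued: Apr 11, 2003 + 4 weeks = May 9, 2003.
Both prerequisites met — the downstream gauge peaks (May 6, 2003), the flood warning is issued (May 9, 2003); the later is May 9, 2003.
The crest passes the city: May 9, 2003 + 4 weeks = Jun 6, 2003.

Jun 6, 2003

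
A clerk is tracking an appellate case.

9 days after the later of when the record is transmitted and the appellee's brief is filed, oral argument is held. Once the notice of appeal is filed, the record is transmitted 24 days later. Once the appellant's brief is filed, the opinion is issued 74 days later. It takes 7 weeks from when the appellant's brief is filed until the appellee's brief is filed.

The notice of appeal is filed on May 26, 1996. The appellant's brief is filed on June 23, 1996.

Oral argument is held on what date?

The notice of appeal is filed: May 26, 1996.
The record is transmitted: May 26, 1996 + 24 days = Jun 19, 1996.
The appellant's brief is filed: Jun 23, 1996.
The appellee's brief is filed: Jun 23, 1996 + 7 weeks = Aug 11, 1996.
Both prerequisites met — the record is transmitted (Jun 19, 1996), the appellee's brief is filed (Aug 11, 1996); the later is Aug 11, 1996.
Oral argument is held: Aug 11, 1996 + 9 days = Aug 20, 1996.

August 20, 1996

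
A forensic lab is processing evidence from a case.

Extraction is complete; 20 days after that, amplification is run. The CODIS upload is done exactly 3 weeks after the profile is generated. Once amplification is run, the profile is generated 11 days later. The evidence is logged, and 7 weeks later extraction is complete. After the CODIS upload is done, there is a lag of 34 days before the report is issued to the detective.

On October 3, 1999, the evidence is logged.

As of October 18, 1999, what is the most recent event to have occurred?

The evidence is logged: Oct 3, 1999.
Extraction is complete: Oct 3, 1999 + 7 weeks = Nov 21, 1999.
Amplification is run: Nov 21, 1999 + 20 days = Dec 11, 1999.
The profile is generated: Dec 11, 1999 + 11 days = Dec 22, 1999.
The CODIS upload is done: Dec 22, 1999 + 3 weeks = Jan 12, 2000.
The report is issued to the detective: Jan 12, 2000 + 34 days = Feb 15, 2000.
Oct 18, 1999 falls between when the evidence is logged (Oct 3, 1999) and when extraction is complete (Nov 21, 1999).

The evidence is logged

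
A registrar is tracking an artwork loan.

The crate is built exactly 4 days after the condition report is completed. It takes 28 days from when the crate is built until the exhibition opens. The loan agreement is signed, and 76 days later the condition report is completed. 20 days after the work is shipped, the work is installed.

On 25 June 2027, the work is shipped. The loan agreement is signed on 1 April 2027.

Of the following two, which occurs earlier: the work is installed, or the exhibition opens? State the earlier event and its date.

The work is shipped: Jun 25, 2027.
The work is installed: Jun 25, 2027 + 20 days = Jul 15, 2027.
The loan agreement is signed: Apr 1, 2027.
The condition report is completed: Apr 1, 2027 + 76 days = Jun 16, 2027.
The crate is built: Jun 16, 2027 + 4 days = Jun 20, 2027.
The exhibition opens: Jun 20, 2027 + 28 days = Jul 18, 2027.
Comparing: the work is installed on Jul 15, 2027 vs the exhibition opens on Jul 18, 2027. Earlier: the work is installed.

The work is installed — 15 July 2027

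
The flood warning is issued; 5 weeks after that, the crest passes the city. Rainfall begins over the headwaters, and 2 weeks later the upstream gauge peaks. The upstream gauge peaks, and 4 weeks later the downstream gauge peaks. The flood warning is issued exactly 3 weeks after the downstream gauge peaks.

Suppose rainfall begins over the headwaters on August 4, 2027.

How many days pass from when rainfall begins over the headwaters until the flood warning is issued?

63 days

Causal path: rainfall begins over the headwaters → the upstream gauge peaks → the downstream gauge peaks → the flood warning is issued.
Total delay along the path: 2 + 4 + 3 weeks = 9 weeks = 63 days.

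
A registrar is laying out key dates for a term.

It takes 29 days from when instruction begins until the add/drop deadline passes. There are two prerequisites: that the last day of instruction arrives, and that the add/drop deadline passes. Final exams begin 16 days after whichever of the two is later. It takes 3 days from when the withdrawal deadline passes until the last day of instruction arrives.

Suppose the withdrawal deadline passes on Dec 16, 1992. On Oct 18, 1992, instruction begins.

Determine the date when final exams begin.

The withdrawal deadline passes: Dec 16, 1992.
The last day of instruction arrives: Dec 16, 1992 + 3 days = Dec 19, 1992.
Instruction begins: Oct 18, 1992.
The add/drop deadline passes: Oct 18, 1992 + 29 days = Nov 16, 1992.
Both prerequisites met — the last day of instruction arrives (Dec 19, 1992), the add/drop deadline passes (Nov 16, 1992); the later is Dec 19, 1992.
Final exams begin: Dec 19, 1992 + 16 days = Jan 4, 1993.

Jan 4, 1993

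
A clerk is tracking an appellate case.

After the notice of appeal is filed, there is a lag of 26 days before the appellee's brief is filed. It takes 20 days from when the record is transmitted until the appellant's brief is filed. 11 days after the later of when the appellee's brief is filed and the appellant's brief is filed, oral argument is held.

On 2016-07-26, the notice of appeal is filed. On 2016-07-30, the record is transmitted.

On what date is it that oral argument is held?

2016-09-01

The notice of appeal is filed: Jul 26, 2016.
The appellee's brief is filed: Jul 26, 2016 + 26 days = Aug 21, 2016.
The record is transmitted: Jul 30, 2016.
The appellant's brief is filed: Jul 30, 2016 + 20 days = Aug 19, 2016.
Both prerequisites met — the appellee's brief is filed (Aug 21, 2016), the appellant's brief is filed (Aug 19, 2016); the later is Aug 21, 2016.
Oral argument is held: Aug 21, 2016 + 11 days = Sep 1, 2016.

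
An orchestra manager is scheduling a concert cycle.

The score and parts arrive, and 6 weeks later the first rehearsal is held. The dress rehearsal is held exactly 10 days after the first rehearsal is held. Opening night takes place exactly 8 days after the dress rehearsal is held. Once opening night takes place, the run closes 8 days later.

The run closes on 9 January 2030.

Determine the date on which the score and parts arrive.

The run closes: Jan 9, 2030.
Opening night takes place: Jan 9, 2030 − 8 days = Jan 1, 2030.
The dress rehearsal is held: Jan 1, 2030 − 8 days = Dec 24, 2029.
The first rehearsal is held: Dec 24, 2029 − 10 days = Dec 14, 2029.
The score and parts arrive: Dec 14, 2029 − 6 weeks = Nov 2, 2029.

2 November 2029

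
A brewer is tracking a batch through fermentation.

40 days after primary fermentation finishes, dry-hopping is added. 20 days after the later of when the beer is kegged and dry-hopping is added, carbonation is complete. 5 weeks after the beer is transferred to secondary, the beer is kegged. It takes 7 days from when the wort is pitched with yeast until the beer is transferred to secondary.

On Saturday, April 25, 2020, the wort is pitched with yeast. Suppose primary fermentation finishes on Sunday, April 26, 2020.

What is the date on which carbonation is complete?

Friday, June 26, 2020

The wort is pitched with yeast: Apr 25, 2020.
The beer is transferred to secondary: Apr 25, 2020 + 7 days = May 2, 2020.
The beer is kegged: May 2, 2020 + 5 weeks = Jun 6, 2020.
Primary fermentation finishes: Apr 26, 2020.
Dry-hopping is added: Apr 26, 2020 + 40 days = Jun 5, 2020.
Both prerequisites met — the beer is kegged (Jun 6, 2020), dry-hopping is added (Jun 5, 2020); the later is Jun 6, 2020.
Carbonation is complete: Jun 6, 2020 + 20 days = Jun 26, 2020.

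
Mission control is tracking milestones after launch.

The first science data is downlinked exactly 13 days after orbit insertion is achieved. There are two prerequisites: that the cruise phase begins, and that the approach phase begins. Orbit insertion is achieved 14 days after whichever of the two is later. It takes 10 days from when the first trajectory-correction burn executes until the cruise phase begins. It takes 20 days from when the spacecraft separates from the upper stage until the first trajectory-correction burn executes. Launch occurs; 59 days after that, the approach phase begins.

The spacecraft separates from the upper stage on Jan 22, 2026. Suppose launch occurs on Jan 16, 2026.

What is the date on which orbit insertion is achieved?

Mar 30, 2026

The spacecraft separates from the upper stage: Jan 22, 2026.
The first trajectory-correction burn executes: Jan 22, 2026 + 20 days = Feb 11, 2026.
The cruise phase begins: Feb 11, 2026 + 10 days = Feb 21, 2026.
Launch occurs: Jan 16, 2026.
The approach phase begins: Jan 16, 2026 + 59 days = Mar 16, 2026.
Both prerequisites met — the cruise phase begins (Feb 21, 2026), the approach phase begins (Mar 16, 2026); the later is Mar 16, 2026.
Orbit insertion is achieved: Mar 16, 2026 + 14 days = Mar 30, 2026.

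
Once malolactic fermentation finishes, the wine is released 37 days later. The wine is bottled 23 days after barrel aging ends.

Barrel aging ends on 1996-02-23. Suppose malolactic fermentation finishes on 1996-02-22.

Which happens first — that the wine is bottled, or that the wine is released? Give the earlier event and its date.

Barrel aging ends: Feb 23, 1996.
The wine is bottled: Feb 23, 1996 + 23 days = Mar 17, 1996.
Malolactic fermentation finishes: Feb 22, 1996.
The wine is released: Feb 22, 1996 + 37 days = Mar 30, 1996.
Comparing: the wine is bottled on Mar 17, 1996 vs the wine is released on Mar 30, 1996. Earlier: the wine is bottled.

The wine is bottled — 1996-03-17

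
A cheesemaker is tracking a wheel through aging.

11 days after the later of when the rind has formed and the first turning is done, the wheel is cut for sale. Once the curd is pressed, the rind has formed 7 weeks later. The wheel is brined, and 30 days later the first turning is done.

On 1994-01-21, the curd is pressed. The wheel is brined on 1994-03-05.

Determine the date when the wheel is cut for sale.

The curd is pressed: Jan 21, 1994.
The rind has formed: Jan 21, 1994 + 7 weeks = Mar 11, 1994.
The wheel is brined: Mar 5, 1994.
The first turning is done: Mar 5, 1994 + 30 days = Apr 4, 1994.
Both prerequisites met — the rind has formed (Mar 11, 1994), the first turning is done (Apr 4, 1994); the later is Apr 4, 1994.
The wheel is cut for sale: Apr 4, 1994 + 11 days = Apr 15, 1994.

1994-04-15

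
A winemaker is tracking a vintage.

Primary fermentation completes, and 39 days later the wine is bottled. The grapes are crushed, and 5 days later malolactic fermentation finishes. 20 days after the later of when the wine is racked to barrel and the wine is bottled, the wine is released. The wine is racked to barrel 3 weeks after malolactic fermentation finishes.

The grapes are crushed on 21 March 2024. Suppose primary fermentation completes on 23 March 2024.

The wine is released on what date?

The grapes are crushed: Mar 21, 2024.
Malolactic fermentation finishes: Mar 21, 2024 + 5 days = Mar 26, 2024.
The wine is racked to barrel: Mar 26, 2024 + 3 weeks = Apr 16, 2024.
Primary fermentation completes: Mar 23, 2024.
The wine is bottled: Mar 23, 2024 + 39 days = May 1, 2024.
Both prerequisites met — the wine is racked to barrel (Apr 16, 2024), the wine is bottled (May 1, 2024); the later is May 1, 2024.
The wine is released: May 1, 2024 + 20 days = May 21, 2024.

21 May 2024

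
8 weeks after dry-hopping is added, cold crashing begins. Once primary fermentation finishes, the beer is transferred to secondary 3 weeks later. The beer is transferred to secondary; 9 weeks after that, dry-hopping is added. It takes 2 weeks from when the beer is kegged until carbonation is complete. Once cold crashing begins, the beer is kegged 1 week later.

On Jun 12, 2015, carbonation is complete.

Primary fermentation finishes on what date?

Jan 2, 2015

Carbonation is complete: Jun 12, 2015.
The beer is kegged: Jun 12, 2015 − 2 weeks = May 29, 2015.
Cold crashing begins: May 29, 2015 − 1 week = May 22, 2015.
Dry-hopping is added: May 22, 2015 − 8 weeks = Mar 27, 2015.
The beer is transferred to secondary: Mar 27, 2015 − 9 weeks = Jan 23, 2015.
Primary fermentation finishes: Jan 23, 2015 − 3 weeks = Jan 2, 2015.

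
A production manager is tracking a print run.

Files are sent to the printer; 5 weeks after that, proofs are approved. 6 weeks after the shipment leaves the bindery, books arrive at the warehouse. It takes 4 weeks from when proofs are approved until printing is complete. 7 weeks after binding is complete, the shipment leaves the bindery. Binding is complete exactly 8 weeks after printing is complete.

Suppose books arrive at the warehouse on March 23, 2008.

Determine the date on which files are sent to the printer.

Books arrive at the warehouse: Mar 23, 2008.
The shipment leaves the bindery: Mar 23, 2008 − 6 weeks = Feb 10, 2008.
Binding is complete: Feb 10, 2008 − 7 weeks = Dec 23, 2007.
Printing is complete: Dec 23, 2007 − 8 weeks = Oct 28, 2007.
Proofs are approved: Oct 28, 2007 − 4 weeks = Sep 30, 2007.
Files are sent to the printer: Sep 30, 2007 − 5 weeks = Aug 26, 2007.

August 26, 2007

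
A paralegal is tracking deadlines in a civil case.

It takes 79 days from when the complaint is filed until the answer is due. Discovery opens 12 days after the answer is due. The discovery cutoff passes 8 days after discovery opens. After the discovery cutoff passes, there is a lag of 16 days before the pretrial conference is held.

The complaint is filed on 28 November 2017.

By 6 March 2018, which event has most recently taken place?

Discovery opens

The complaint is filed: Nov 28, 2017.
The answer is due: Nov 28, 2017 + 79 days = Feb 15, 2018.
Discovery opens: Feb 15, 2018 + 12 days = Feb 27, 2018.
The discovery cutoff passes: Feb 27, 2018 + 8 days = Mar 7, 2018.
The pretrial conference is held: Mar 7, 2018 + 16 days = Mar 23, 2018.
Mar 6, 2018 falls between when discovery opens (Feb 27, 2018) and when the discovery cutoff passes (Mar 7, 2018).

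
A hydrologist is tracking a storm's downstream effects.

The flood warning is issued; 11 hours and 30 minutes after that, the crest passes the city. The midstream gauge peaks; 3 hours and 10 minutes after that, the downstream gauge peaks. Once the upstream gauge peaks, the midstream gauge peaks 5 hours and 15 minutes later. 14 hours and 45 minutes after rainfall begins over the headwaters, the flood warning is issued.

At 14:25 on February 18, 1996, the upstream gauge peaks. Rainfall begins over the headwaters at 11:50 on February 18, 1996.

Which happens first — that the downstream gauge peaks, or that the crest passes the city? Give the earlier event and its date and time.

The downstream gauge peaks — 22:50 on February 18, 1996

The upstream gauge peaks: 14:25 Feb 18, 1996.
The midstream gauge peaks: 14:25 Feb 18, 1996 + 5h15m = 19:40 Feb 18, 1996.
The downstream gauge peaks: 19:40 Feb 18, 1996 + 3h10m = 22:50 Feb 18, 1996.
Rainfall begins over the headwaters: 11:50 Feb 18, 1996.
The flood warning is issued: 11:50 Feb 18, 1996 + 14h45m = 02:35 Feb 19, 1996.
The crest passes the city: 02:35 Feb 19, 1996 + 11h30m = 14:05 Feb 19, 1996.
Comparing: the downstream gauge peaks at 22:50 Feb 18, 1996 vs the crest passes the city at 14:05 Feb 19, 1996. Earlier: the downstream gauge peaks.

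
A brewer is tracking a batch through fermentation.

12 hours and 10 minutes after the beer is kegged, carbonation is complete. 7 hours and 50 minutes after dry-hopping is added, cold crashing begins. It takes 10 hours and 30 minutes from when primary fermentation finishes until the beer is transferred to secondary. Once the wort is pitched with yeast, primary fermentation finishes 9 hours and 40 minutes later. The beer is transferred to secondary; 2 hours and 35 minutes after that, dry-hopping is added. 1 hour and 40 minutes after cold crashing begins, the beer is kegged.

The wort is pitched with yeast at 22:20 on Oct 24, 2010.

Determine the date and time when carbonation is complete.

18:45 on Oct 26, 2010

The wort is pitched with yeast: 22:20 Oct 24, 2010.
Primary fermentation finishes: 22:20 Oct 24, 2010 + 9h40m = 08:00 Oct 25, 2010.
The beer is transferred to secondary: 08:00 Oct 25, 2010 + 10h30m = 18:30 Oct 25, 2010.
Dry-hopping is added: 18:30 Oct 25, 2010 + 2h35m = 21:05 Oct 25, 2010.
Cold crashing begins: 21:05 Oct 25, 2010 + 7h50m = 04:55 Oct 26, 2010.
The beer is kegged: 04:55 Oct 26, 2010 + 1h40m = 06:35 Oct 26, 2010.
Carbonation is complete: 06:35 Oct 26, 2010 + 12h10m = 18:45 Oct 26, 2010.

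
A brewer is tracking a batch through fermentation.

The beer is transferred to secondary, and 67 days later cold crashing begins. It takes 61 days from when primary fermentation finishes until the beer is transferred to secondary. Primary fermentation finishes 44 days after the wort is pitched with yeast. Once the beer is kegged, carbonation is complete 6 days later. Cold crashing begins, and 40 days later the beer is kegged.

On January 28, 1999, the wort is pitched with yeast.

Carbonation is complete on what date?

The wort is pitched with yeast: Jan 28, 1999.
Primary fermentation finishes: Jan 28, 1999 + 44 days = Mar 13, 1999.
The beer is transferred to secondary: Mar 13, 1999 + 61 days = May 13, 1999.
Cold crashing begins: May 13, 1999 + 67 days = Jul 19, 1999.
The beer is kegged: Jul 19, 1999 + 40 days = Aug 28, 1999.
Carbonation is complete: Aug 28, 1999 + 6 days = Sep 3, 1999.

September 3, 1999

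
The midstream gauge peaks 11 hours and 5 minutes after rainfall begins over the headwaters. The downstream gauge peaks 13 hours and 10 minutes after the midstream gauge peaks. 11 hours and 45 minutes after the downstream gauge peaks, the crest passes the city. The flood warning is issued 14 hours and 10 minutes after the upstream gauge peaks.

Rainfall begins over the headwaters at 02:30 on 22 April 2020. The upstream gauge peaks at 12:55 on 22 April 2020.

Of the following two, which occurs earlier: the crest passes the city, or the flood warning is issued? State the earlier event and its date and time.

Rainfall begins over the headwaters: 02:30 Apr 22, 2020.
The midstream gauge peaks: 02:30 Apr 22, 2020 + 11h05m = 13:35 Apr 22, 2020.
The downstream gauge peaks: 13:35 Apr 22, 2020 + 13h10m = 02:45 Apr 23, 2020.
The crest passes the city: 02:45 Apr 23, 2020 + 11h45m = 14:30 Apr 23, 2020.
The upstream gauge peaks: 12:55 Apr 22, 2020.
The flood warning is issued: 12:55 Apr 22, 2020 + 14h10m = 03:05 Apr 23, 2020.
Comparing: the crest passes the city at 14:30 Apr 23, 2020 vs the flood warning is issued at 03:05 Apr 23, 2020. Earlier: the flood warning is issued.

The flood warning is issued — 03:05 on 23 April 2020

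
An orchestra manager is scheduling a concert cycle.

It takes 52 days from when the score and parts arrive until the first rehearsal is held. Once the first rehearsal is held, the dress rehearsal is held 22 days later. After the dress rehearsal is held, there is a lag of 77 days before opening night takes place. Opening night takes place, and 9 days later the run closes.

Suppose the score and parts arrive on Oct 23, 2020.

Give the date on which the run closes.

Apr 1, 2021

The score and parts arrive: Oct 23, 2020.
The first rehearsal is held: Oct 23, 2020 + 52 days = Dec 14, 2020.
The dress rehearsal is held: Dec 14, 2020 + 22 days = Jan 5, 2021.
Opening night takes place: Jan 5, 2021 + 77 days = Mar 23, 2021.
The run closes: Mar 23, 2021 + 9 days = Apr 1, 2021.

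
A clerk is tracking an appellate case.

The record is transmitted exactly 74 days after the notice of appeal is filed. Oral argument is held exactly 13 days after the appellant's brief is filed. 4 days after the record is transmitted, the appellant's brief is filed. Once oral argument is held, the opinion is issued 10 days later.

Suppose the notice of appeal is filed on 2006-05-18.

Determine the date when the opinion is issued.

2006-08-27

The notice of appeal is filed: May 18, 2006.
The record is transmitted: May 18, 2006 + 74 days = Jul 31, 2006.
The appellant's brief is filed: Jul 31, 2006 + 4 days = Aug 4, 2006.
Oral argument is held: Aug 4, 2006 + 13 days = Aug 17, 2006.
The opinion is issued: Aug 17, 2006 + 10 days = Aug 27, 2006.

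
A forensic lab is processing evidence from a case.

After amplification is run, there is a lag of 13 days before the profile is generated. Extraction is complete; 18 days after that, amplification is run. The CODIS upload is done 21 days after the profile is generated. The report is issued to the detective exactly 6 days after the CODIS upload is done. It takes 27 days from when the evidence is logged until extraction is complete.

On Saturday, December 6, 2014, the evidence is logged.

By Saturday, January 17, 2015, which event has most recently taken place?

The evidence is logged: Dec 6, 2014.
Extraction is complete: Dec 6, 2014 + 27 days = Jan 2, 2015.
Amplification is run: Jan 2, 2015 + 18 days = Jan 20, 2015.
The profile is generated: Jan 20, 2015 + 13 days = Feb 2, 2015.
The CODIS upload is done: Feb 2, 2015 + 21 days = Feb 23, 2015.
The report is issued to the detective: Feb 23, 2015 + 6 days = Mar 1, 2015.
Jan 17, 2015 falls between when extraction is complete (Jan 2, 2015) and when amplification is run (Jan 20, 2015).

Extraction is complete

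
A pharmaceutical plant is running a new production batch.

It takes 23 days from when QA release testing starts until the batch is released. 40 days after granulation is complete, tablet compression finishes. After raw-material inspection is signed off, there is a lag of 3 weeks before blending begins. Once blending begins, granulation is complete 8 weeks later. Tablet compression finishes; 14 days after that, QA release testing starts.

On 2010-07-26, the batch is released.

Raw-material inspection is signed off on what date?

The batch is released: Jul 26, 2010.
QA release testing starts: Jul 26, 2010 − 23 days = Jul 3, 2010.
Tablet compression finishes: Jul 3, 2010 − 14 days = Jun 19, 2010.
Granulation is complete: Jun 19, 2010 − 40 days = May 10, 2010.
Blending begins: May 10, 2010 − 8 weeks = Mar 15, 2010.
Raw-material inspection is signed off: Mar 15, 2010 − 3 weeks = Feb 22, 2010.

2010-02-22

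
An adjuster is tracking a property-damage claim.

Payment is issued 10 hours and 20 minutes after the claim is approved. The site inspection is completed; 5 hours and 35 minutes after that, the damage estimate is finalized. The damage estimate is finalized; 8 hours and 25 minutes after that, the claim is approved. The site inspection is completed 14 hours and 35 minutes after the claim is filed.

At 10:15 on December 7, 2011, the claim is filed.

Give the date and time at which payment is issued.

The claim is filed: 10:15 Dec 7, 2011.
The site inspection is completed: 10:15 Dec 7, 2011 + 14h35m = 00:50 Dec 8, 2011.
The damage estimate is finalized: 00:50 Dec 8, 2011 + 5h35m = 06:25 Dec 8, 2011.
The claim is approved: 06:25 Dec 8, 2011 + 8h25m = 14:50 Dec 8, 2011.
Payment is issued: 14:50 Dec 8, 2011 + 10h20m = 01:10 Dec 9, 2011.

01:10 on December 9, 2011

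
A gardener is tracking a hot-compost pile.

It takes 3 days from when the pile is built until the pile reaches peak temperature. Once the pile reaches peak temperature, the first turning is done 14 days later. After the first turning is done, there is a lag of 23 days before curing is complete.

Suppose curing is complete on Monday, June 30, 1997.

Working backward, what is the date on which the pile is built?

Wednesday, May 21, 1997

Curing is complete: Jun 30, 1997.
The first turning is done: Jun 30, 1997 − 23 days = Jun 7, 1997.
The pile reaches peak temperature: Jun 7, 1997 − 14 days = May 24, 1997.
The pile is built: May 24, 1997 − 3 days = May 21, 1997.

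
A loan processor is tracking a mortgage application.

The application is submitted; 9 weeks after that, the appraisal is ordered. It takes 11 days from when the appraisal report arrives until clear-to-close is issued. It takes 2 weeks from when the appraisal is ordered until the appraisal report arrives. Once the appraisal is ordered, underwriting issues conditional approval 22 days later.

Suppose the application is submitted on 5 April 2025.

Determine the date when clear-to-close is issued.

The application is submitted: Apr 5, 2025.
The appraisal is ordered: Apr 5, 2025 + 9 weeks = Jun 7, 2025.
The appraisal report arrives: Jun 7, 2025 + 2 weeks = Jun 21, 2025.
Clear-to-close is issued: Jun 21, 2025 + 11 days = Jul 2, 2025.

2 July 2025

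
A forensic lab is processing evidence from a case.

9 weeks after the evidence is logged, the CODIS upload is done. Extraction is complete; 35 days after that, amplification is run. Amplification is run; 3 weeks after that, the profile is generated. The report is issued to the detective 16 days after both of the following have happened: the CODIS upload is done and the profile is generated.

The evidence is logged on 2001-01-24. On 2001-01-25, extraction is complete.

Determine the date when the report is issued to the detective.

The evidence is logged: Jan 24, 2001.
The CODIS upload is done: Jan 24, 2001 + 9 weeks = Mar 28, 2001.
Extraction is complete: Jan 25, 2001.
Amplification is run: Jan 25, 2001 + 35 days = Mar 1, 2001.
The profile is generated: Mar 1, 2001 + 3 weeks = Mar 22, 2001.
Both prerequisites met — the CODIS upload is done (Mar 28, 2001), the profile is generated (Mar 22, 2001); the later is Mar 28, 2001.
The report is issued to the detective: Mar 28, 2001 + 16 days = Apr 13, 2001.

2001-04-13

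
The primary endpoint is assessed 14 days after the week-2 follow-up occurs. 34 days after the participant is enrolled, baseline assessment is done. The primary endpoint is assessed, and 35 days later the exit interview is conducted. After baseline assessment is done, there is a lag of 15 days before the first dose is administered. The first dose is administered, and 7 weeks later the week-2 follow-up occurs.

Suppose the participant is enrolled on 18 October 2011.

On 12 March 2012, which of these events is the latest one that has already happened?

The participant is enrolled: Oct 18, 2011.
Baseline assessment is done: Oct 18, 2011 + 34 days = Nov 21, 2011.
The first dose is administered: Nov 21, 2011 + 15 days = Dec 6, 2011.
The week-2 follow-up occurs: Dec 6, 2011 + 7 weeks = Jan 24, 2012.
The primary endpoint is assessed: Jan 24, 2012 + 14 days = Feb 7, 2012.
The exit interview is conducted: Feb 7, 2012 + 35 days = Mar 13, 2012.
Mar 12, 2012 falls between when the primary endpoint is assessed (Feb 7, 2012) and when the exit interview is conducted (Mar 13, 2012).

The primary endpoint is assessed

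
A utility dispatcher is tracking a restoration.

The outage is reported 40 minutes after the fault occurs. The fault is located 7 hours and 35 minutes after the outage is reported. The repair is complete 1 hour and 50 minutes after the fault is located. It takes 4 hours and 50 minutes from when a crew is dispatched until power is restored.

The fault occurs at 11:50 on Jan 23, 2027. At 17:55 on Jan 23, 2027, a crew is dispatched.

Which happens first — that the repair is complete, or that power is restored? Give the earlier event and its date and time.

The fault occurs: 11:50 Jan 23, 2027.
The outage is reported: 11:50 Jan 23, 2027 + 40m = 12:30 Jan 23, 2027.
The fault is located: 12:30 Jan 23, 2027 + 7h35m = 20:05 Jan 23, 2027.
The repair is complete: 20:05 Jan 23, 2027 + 1h50m = 21:55 Jan 23, 2027.
A crew is dispatched: 17:55 Jan 23, 2027.
Power is restored: 17:55 Jan 23, 2027 + 4h50m = 22:45 Jan 23, 2027.
Comparing: the repair is complete at 21:55 Jan 23, 2027 vs power is restored at 22:45 Jan 23, 2027. Earlier: the repair is complete.

The repair is complete — 21:55 on Jan 23, 2027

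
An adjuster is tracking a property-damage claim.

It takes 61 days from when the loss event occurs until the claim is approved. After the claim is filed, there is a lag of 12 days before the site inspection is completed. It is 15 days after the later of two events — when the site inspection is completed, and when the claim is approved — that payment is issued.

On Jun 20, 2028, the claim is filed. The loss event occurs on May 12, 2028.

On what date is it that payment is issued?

The claim is filed: Jun 20, 2028.
The site inspection is completed: Jun 20, 2028 + 12 days = Jul 2, 2028.
The loss event occurs: May 12, 2028.
The claim is approved: May 12, 2028 + 61 days = Jul 12, 2028.
Both prerequisites met — the site inspection is completed (Jul 2, 2028), the claim is approved (Jul 12, 2028); the later is Jul 12, 2028.
Payment is issued: Jul 12, 2028 + 15 days = Jul 27, 2028.

Jul 27, 2028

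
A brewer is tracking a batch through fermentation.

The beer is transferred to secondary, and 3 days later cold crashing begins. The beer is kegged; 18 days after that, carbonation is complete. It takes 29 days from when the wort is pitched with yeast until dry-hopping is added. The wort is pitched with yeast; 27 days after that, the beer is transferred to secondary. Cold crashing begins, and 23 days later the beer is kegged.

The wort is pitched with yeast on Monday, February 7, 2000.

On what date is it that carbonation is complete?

The wort is pitched with yeast: Feb 7, 2000.
The beer is transferred to secondary: Feb 7, 2000 + 27 days = Mar 5, 2000.
Cold crashing begins: Mar 5, 2000 + 3 days = Mar 8, 2000.
The beer is kegged: Mar 8, 2000 + 23 days = Mar 31, 2000.
Carbonation is complete: Mar 31, 2000 + 18 days = Apr 18, 2000.

Tuesday, April 18, 2000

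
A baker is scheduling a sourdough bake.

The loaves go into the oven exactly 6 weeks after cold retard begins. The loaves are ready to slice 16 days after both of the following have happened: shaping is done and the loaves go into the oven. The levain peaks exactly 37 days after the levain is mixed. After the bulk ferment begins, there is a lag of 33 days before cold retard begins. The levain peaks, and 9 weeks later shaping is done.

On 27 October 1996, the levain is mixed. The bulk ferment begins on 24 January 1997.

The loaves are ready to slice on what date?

25 April 1997

The levain is mixed: Oct 27, 1996.
The levain peaks: Oct 27, 1996 + 37 days = Dec 3, 1996.
Shaping is done: Dec 3, 1996 + 9 weeks = Feb 4, 1997.
The bulk ferment begins: Jan 24, 1997.
Cold retard begins: Jan 24, 1997 + 33 days = Feb 26, 1997.
The loaves go into the oven: Feb 26, 1997 + 6 weeks = Apr 9, 1997.
Both prerequisites met — shaping is done (Feb 4, 1997), the loaves go into the oven (Apr 9, 1997); the later is Apr 9, 1997.
The loaves are ready to slice: Apr 9, 1997 + 16 days = Apr 25, 1997.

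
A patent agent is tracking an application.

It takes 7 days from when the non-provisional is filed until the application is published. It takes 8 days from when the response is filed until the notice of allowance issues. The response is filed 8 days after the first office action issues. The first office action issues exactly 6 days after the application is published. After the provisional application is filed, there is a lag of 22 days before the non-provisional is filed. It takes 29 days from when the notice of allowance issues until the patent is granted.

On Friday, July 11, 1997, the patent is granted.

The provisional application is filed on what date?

The patent is granted: Jul 11, 1997.
The notice of allowance issues: Jul 11, 1997 − 29 days = Jun 12, 1997.
The response is filed: Jun 12, 1997 − 8 days = Jun 4, 1997.
The first office action issues: Jun 4, 1997 − 8 days = May 27, 1997.
The application is published: May 27, 1997 − 6 days = May 21, 1997.
The non-provisional is filed: May 21, 1997 − 7 days = May 14, 1997.
The provisional application is filed: May 14, 1997 − 22 days = Apr 22, 1997.

Tuesday, April 22, 1997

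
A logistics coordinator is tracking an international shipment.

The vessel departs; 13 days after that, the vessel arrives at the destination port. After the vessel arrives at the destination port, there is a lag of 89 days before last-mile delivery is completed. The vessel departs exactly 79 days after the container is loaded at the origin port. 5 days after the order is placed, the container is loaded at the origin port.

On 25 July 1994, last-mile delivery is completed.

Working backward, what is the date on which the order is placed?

Last-mile delivery is completed: Jul 25, 1994.
The vessel arrives at the destination port: Jul 25, 1994 − 89 days = Apr 27, 1994.
The vessel departs: Apr 27, 1994 − 13 days = Apr 14, 1994.
The container is loaded at the origin port: Apr 14, 1994 − 79 days = Jan 25, 1994.
The order is placed: Jan 25, 1994 − 5 days = Jan 20, 1994.

20 January 1994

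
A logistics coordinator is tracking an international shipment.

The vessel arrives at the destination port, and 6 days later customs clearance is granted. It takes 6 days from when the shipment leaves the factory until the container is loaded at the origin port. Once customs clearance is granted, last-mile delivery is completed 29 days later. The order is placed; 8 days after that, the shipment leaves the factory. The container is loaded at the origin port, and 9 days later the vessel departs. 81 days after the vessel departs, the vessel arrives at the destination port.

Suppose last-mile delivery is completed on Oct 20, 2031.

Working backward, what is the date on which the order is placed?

Last-mile delivery is completed: Oct 20, 2031.
Customs clearance is granted: Oct 20, 2031 − 29 days = Sep 21, 2031.
The vessel arrives at the destination port: Sep 21, 2031 − 6 days = Sep 15, 2031.
The vessel departs: Sep 15, 2031 − 81 days = Jun 26, 2031.
The container is loaded at the origin port: Jun 26, 2031 − 9 days = Jun 17, 2031.
The shipment leaves the factory: Jun 17, 2031 − 6 days = Jun 11, 2031.
The order is placed: Jun 11, 2031 − 8 days = Jun 3, 2031.

Jun 3, 2031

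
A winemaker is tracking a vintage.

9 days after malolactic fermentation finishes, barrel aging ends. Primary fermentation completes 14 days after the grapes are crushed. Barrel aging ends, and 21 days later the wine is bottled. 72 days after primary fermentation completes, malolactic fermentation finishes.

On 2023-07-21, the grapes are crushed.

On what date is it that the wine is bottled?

The grapes are crushed: Jul 21, 2023.
Primary fermentation completes: Jul 21, 2023 + 14 days = Aug 4, 2023.
Malolactic fermentation finishes: Aug 4, 2023 + 72 days = Oct 15, 2023.
Barrel aging ends: Oct 15, 2023 + 9 days = Oct 24, 2023.
The wine is bottled: Oct 24, 2023 + 21 days = Nov 14, 2023.

2023-11-14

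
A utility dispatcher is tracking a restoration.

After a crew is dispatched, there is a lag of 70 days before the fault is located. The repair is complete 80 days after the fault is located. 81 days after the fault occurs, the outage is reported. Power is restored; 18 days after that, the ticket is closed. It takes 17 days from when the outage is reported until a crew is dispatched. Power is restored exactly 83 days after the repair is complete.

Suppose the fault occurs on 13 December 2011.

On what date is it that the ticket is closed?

26 November 2012

The fault occurs: Dec 13, 2011.
The outage is reported: Dec 13, 2011 + 81 days = Mar 3, 2012.
A crew is dispatched: Mar 3, 2012 + 17 days = Mar 20, 2012.
The fault is located: Mar 20, 2012 + 70 days = May 29, 2012.
The repair is complete: May 29, 2012 + 80 days = Aug 17, 2012.
Power is restored: Aug 17, 2012 + 83 days = Nov 8, 2012.
The ticket is closed: Nov 8, 2012 + 18 days = Nov 26, 2012.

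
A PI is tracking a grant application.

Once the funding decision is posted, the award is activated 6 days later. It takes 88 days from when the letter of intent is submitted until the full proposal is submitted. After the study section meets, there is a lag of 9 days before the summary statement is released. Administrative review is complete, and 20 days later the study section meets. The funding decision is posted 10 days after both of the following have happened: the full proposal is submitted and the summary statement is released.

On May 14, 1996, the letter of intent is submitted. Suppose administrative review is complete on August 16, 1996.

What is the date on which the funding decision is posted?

The letter of intent is submitted: May 14, 1996.
The full proposal is submitted: May 14, 1996 + 88 days = Aug 10, 1996.
Administrative review is complete: Aug 16, 1996.
The study section meets: Aug 16, 1996 + 20 days = Sep 5, 1996.
The summary statement is released: Sep 5, 1996 + 9 days = Sep 14, 1996.
Both prerequisites met — the full proposal is submitted (Aug 10, 1996), the summary statement is released (Sep 14, 1996); the later is Sep 14, 1996.
The funding decision is posted: Sep 14, 1996 + 10 days = Sep 24, 1996.

September 24, 1996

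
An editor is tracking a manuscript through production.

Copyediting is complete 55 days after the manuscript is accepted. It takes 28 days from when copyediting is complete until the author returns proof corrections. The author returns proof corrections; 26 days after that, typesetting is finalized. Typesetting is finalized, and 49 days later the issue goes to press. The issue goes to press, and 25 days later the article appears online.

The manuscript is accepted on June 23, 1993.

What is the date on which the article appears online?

The manuscript is accepted: Jun 23, 1993.
Copyediting is complete: Jun 23, 1993 + 55 days = Aug 17, 1993.
The author returns proof corrections: Aug 17, 1993 + 28 days = Sep 14, 1993.
Typesetting is finalized: Sep 14, 1993 + 26 days = Oct 10, 1993.
The issue goes to press: Oct 10, 1993 + 49 days = Nov 28, 1993.
The article appears online: Nov 28, 1993 + 25 days = Dec 23, 1993.

December 23, 1993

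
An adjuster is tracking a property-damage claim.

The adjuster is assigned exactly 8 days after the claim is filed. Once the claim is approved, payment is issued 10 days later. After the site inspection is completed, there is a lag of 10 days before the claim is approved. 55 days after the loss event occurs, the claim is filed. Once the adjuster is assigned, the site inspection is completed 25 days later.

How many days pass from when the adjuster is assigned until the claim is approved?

35 days

Causal path: the adjuster is assigned → the site inspection is completed → the claim is approved.
Total delay along the path: 25 + 10 = 35 days.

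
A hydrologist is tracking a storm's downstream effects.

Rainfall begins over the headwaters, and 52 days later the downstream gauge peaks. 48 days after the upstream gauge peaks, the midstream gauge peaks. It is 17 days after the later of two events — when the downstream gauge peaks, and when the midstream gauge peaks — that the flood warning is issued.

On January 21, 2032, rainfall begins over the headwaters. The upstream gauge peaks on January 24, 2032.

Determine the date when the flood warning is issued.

March 30, 2032

Rainfall begins over the headwaters: Jan 21, 2032.
The downstream gauge peaks: Jan 21, 2032 + 52 days = Mar 13, 2032.
The upstream gauge peaks: Jan 24, 2032.
The midstream gauge peaks: Jan 24, 2032 + 48 days = Mar 12, 2032.
Both prerequisites met — the downstream gauge peaks (Mar 13, 2032), the midstream gauge peaks (Mar 12, 2032); the later is Mar 13, 2032.
The flood warning is issued: Mar 13, 2032 + 17 days = Mar 30, 2032.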